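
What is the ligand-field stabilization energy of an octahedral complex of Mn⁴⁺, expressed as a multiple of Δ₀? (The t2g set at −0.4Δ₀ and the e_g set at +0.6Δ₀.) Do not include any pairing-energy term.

-1.2 Δ₀

Mn⁴⁺: group 7, so d-count = 7 − 4 = 3.
For octahedral d³ the high- and low-spin configurations coincide.
Configuration: t2g^3 e_g^0.
CFSE = 3(-0.4Δ₀) + 0(0.6Δ₀) = -1.2Δ₀ + 0.0Δ₀ = -1.2Δ₀.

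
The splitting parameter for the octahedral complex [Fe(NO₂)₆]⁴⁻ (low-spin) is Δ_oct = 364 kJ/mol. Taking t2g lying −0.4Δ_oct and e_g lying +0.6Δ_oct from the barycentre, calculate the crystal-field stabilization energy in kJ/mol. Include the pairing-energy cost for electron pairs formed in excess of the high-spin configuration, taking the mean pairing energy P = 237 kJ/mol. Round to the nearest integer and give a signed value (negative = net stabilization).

Each NO₂⁻ contributes -1; 6 × (-1) = -6. With overall charge -4, Fe is in the +2 oxidation state.
Group 8 minus oxidation state +2 gives a d⁶ configuration for Fe²⁺.
Electron filling gives t2g^6 e_g^0.
CFSE(orbital) = 6×(-0.4Δ_oct) + 0×(0.6Δ_oct) = -2.4Δ_oct; with Δ_oct = 364 kJ/mol that is -874 kJ/mol.
Relative to high-spin t2g^4 e_g^2 (1 paired), the low-spin configuration has 2 additional pairs, contributing +2 × 237 = +474 kJ/mol.
Net CFSE = -874 + 474 = -400 kJ/mol.

-400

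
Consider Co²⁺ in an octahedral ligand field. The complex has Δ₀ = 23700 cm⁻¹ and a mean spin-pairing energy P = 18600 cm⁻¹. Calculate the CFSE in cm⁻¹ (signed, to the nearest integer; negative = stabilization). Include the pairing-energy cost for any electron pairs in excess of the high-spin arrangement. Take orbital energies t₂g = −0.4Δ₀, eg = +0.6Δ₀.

-24060

Group 9 minus oxidation state +2 gives a d⁷ configuration for Co²⁺.
Δ₀ > P, so pairing is preferred: the ground state is low-spin.
Filling d⁷ accordingly: t₂g⁶ eg¹.
Orbital CFSE = -1.8Δ₀ = -1.8 × 23700 = -42660 cm⁻¹.
Excess pairs vs high-spin: 3 − 2 = 1; pairing cost = +18600 cm⁻¹.
Net CFSE = -42660 + 18600 = -24060 cm⁻¹.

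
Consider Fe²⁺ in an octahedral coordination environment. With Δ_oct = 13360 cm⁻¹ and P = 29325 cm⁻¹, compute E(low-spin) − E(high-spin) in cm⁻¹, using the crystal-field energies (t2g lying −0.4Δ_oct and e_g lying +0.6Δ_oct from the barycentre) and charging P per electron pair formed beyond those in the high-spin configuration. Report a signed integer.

Fe²⁺: group 8, so d-count = 8 − 2 = 6.
High-spin: t2g^4 e_g^2, CFSE = -0.4Δ_oct = -5344 cm⁻¹.
Low-spin t2g^6 e_g^0 gives -2.4Δ_oct = -32064 cm⁻¹, but forming 2 extra pairs costs 2P = 58650 cm⁻¹, so E(LS) = -32064 + 58650 = 26586 cm⁻¹.
Thus E(LS) − E(HS) = 31930 cm⁻¹.

31930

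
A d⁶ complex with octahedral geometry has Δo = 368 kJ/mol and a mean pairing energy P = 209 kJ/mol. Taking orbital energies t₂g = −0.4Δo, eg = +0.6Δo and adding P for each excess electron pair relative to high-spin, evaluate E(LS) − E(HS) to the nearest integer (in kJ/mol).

-318

High-spin: t₂g⁴ eg², CFSE = -0.4Δo = -147 kJ/mol.
Low-spin t₂g⁶ eg⁰ gives -2.4Δo = -883 kJ/mol, but forming 2 extra pairs costs 2P = 418 kJ/mol, so E(LS) = -883 + 418 = -465 kJ/mol.
E(LS) − E(HS) = -465 − (-147) = -318 kJ/mol.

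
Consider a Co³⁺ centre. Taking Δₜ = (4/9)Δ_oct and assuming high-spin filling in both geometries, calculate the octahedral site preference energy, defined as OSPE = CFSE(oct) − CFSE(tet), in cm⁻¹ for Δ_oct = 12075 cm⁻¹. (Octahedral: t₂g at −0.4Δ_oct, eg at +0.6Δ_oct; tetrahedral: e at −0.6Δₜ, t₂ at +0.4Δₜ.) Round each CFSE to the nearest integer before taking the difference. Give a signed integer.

-1610

Co is in group 9, so Co³⁺ is d⁶ (9 − 3 = 6).
Octahedral (high-spin): t₂g⁴ eg², CFSE = 4(−0.4) + 2(+0.6) = -0.4Δ_oct = -0.4 × 12075 = -4830 cm⁻¹.
Tetrahedral e³ t₂³ gives -0.6Δₜ = -0.6 × (4/9) × 12075 = -3220 cm⁻¹.
OSPE = -4830 − (-3220) = -1610 cm⁻¹.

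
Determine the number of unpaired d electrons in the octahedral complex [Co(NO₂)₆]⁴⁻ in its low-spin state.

Each NO₂⁻ contributes -1; 6 × (-1) = -6. With overall charge -4, Co is in the +2 oxidation state.
Co sits in group 9; removing 2 electrons leaves Co²⁺ with 9 − 2 = 7 d electrons.
Configuration: t₂g⁶ eg¹, giving 1 unpaired electron.

1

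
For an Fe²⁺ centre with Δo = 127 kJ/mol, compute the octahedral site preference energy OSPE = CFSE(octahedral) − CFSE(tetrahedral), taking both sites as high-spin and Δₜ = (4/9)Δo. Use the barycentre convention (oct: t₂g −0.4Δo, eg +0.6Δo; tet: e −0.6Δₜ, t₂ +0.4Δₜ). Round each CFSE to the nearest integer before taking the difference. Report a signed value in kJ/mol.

Fe²⁺: group 8, so d-count = 8 − 2 = 6.
Octahedral high-spin t2g^4 e_g^2: CFSE = -0.4 × 127 = -51 kJ/mol.
Tetrahedral e^3 t2^3 gives -0.6Δₜ = -0.6 × (4/9) × 127 = -34 kJ/mol.
OSPE = CFSE(oct) − CFSE(tet) = -51 − (-34) = -17 kJ/mol.

-17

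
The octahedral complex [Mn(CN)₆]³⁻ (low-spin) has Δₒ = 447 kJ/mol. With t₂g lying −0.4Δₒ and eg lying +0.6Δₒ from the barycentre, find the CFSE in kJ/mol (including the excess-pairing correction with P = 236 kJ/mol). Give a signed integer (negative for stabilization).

-479

Each CN⁻ contributes -1; 6 × (-1) = -6. With overall charge -3, Mn is in the +3 oxidation state.
Mn³⁺: group 7, so d-count = 7 − 3 = 4.
The d⁴ electrons fill as t₂g⁴ eg⁰.
Orbital CFSE = 4(-0.4) + 0(0.6) = -1.6Δₒ = -1.6 × 447 = -715 kJ/mol.
Pairing penalty: 1 pair vs 0 in the high-spin reference → 1 extra × P = 236 kJ/mol.
Overall CFSE = -715 + 236 = -479 kJ/mol.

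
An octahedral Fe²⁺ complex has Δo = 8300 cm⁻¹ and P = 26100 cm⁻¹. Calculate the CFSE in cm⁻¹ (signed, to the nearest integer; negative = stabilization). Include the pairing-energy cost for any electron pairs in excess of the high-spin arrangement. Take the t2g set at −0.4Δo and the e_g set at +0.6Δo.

Fe is in group 8, so Fe²⁺ is d⁶ (8 − 2 = 6).
With Δo < P the complex is high-spin.
Filling d⁶ accordingly: t2g^4 e_g^2.
Orbital CFSE = -0.4Δo = -0.4 × 8300 = -3320 cm⁻¹.
High-spin has no excess pairs, so no pairing correction applies.

-3320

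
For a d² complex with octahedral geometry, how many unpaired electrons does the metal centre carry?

2

For octahedral d² the high- and low-spin configurations coincide.
Configuration: t2g^2 e_g^0, giving 2 unpaired electrons.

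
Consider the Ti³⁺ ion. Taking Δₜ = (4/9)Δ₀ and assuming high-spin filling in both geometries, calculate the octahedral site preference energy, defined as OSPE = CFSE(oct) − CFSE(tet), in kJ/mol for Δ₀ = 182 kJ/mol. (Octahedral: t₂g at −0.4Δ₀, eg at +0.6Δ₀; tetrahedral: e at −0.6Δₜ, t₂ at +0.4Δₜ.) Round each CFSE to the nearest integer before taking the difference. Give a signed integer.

-24

Ti sits in group 4; removing 3 electrons leaves Ti³⁺ with 4 − 3 = 1 d electrons.
Octahedral high-spin t₂g¹ eg⁰: CFSE = -0.4 × 182 = -73 kJ/mol.
In a tetrahedral site the filling is e¹ t₂⁰: CFSE(tet) = -0.6Δₜ = -0.6 × (4/9)(182) = -49 kJ/mol.
OSPE = -73 − (-49) = -24 kJ/mol.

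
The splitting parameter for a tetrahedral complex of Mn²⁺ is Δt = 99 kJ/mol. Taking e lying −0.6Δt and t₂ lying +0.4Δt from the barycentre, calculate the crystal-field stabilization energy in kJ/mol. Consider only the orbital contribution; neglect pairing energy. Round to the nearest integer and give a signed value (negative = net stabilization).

0

Mn is in group 7, so Mn²⁺ is d⁵ (7 − 2 = 5).
With tetrahedral geometry the complex is necessarily high-spin.
Electron filling gives e² t₂³.
The orbital stabilization is 0.0Δt = 0.0 × 99 = 0 kJ/mol.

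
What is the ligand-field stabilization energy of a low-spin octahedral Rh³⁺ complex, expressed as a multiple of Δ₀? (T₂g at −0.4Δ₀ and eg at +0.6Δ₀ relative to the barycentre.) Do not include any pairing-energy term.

Rh is in group 9, so Rh³⁺ is d⁶ (9 − 3 = 6).
Configuration: t₂g⁶ eg⁰.
CFSE = 6(-0.4Δ₀) + 0(0.6Δ₀) = -2.4Δ₀ + 0.0Δ₀ = -2.4Δ₀.

-2.4 Δ₀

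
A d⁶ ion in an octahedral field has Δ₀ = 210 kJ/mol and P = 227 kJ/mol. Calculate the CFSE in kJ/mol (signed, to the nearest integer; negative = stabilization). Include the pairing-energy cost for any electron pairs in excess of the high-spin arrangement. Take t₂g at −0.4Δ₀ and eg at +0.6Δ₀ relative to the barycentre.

Since Δ₀ = 210 kJ/mol < P = 227 kJ/mol, the complex adopts the high-spin configuration.
That gives t₂g⁴ eg².
Orbital CFSE = -0.4Δ₀ = -0.4 × 210 = -84 kJ/mol.
High-spin has no excess pairs, so no pairing correction applies.

-84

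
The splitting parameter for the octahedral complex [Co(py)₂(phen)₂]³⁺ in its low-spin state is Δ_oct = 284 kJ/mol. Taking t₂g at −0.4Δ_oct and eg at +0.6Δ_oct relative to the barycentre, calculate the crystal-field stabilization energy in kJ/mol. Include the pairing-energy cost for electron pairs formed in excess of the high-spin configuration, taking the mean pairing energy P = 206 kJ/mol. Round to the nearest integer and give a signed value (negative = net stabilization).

-270

Ligand charges: 2×(+0) from py and 2×(+0) from phen sum to +0; with overall charge +3, Co is +3.
Co³⁺: group 9, so d-count = 9 − 3 = 6.
The d⁶ electrons fill as t₂g⁶ eg⁰.
Orbital CFSE = 6(-0.4) + 0(0.6) = -2.4Δ_oct = -2.4 × 284 = -682 kJ/mol.
High-spin d⁶ would be t₂g⁴ eg² with 1 pair; low-spin has 3, so 2 excess pairs cost +2P = +412 kJ/mol.
Combining: -682 + 412 = -270 kJ/mol.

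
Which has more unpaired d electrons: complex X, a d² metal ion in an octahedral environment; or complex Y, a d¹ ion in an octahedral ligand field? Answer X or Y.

X

X: For octahedral d² the high- and low-spin configurations coincide; t₂g² eg⁰ → 2 unpaired.
Y: For octahedral d¹ the high- and low-spin configurations coincide; t₂g¹ eg⁰ → 1 unpaired.
So X has more unpaired electrons.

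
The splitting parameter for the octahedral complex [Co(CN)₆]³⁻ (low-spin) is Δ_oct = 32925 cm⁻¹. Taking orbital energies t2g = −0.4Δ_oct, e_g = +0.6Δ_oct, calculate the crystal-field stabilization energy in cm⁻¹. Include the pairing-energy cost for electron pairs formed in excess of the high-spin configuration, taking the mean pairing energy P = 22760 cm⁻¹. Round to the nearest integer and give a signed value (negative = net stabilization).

Each CN⁻ contributes -1; 6 × (-1) = -6. With overall charge -3, Co is in the +3 oxidation state.
Co³⁺: group 9, so d-count = 9 − 3 = 6.
Electron filling gives t2g^6 e_g^0.
CFSE(orbital) = 6×(-0.4Δ_oct) + 0×(0.6Δ_oct) = -2.4Δ_oct; with Δ_oct = 32925 cm⁻¹ that is -79020 cm⁻¹.
Relative to high-spin t2g^4 e_g^2 (1 paired), the low-spin configuration has 2 additional pairs, contributing +2 × 22760 = +45520 cm⁻¹.
Combining: -79020 + 45520 = -33500 cm⁻¹.

-33500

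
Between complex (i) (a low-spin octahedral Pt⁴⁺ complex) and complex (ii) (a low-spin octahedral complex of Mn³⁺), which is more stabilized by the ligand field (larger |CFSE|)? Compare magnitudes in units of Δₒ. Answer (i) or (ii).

(i)

(i): Pt⁴⁺: group 10, so d-count = 10 − 4 = 6; t₂g⁶ eg⁰, CFSE = -2.4Δₒ.
(ii): Mn sits in group 7; removing 3 electrons leaves Mn³⁺ with 7 − 3 = 4 d electrons; t₂g⁴ eg⁰, CFSE = -1.6Δₒ.
So (i) has the larger |CFSE|.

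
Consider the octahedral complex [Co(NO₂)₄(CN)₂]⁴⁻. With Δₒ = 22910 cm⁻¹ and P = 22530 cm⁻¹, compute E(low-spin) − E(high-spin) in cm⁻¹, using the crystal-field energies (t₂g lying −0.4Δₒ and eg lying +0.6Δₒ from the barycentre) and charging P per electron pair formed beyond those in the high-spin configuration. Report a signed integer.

-380

Ligand charges: 4×(-1) from NO₂⁻ and 2×(-1) from CN⁻ sum to -6; with overall charge -4, Co is +2.
Group 9 minus oxidation state +2 gives a d⁷ configuration for Co²⁺.
High-spin d⁷ fills as t₂g⁵ eg² with CFSE 5(−0.4) + 2(+0.6) = -0.8Δₒ = -18328 cm⁻¹.
Low-spin t₂g⁶ eg¹ gives -1.8Δₒ = -41238 cm⁻¹, but forming 1 extra pair costs 1P = 22530 cm⁻¹, so E(LS) = -41238 + 22530 = -18708 cm⁻¹.
Thus E(LS) − E(HS) = -380 cm⁻¹.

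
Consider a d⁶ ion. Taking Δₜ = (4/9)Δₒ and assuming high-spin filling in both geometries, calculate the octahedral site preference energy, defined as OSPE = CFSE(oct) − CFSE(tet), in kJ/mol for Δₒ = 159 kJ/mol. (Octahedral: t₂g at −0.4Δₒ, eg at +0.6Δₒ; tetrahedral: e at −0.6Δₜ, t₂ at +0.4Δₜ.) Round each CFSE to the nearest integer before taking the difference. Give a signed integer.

Octahedral high-spin t₂g⁴ eg²: CFSE = -0.4 × 159 = -64 kJ/mol.
Tetrahedral: e³ t₂³, CFSE = 3(−0.6) + 3(+0.4) = -0.6Δₜ = -0.6 × (4/9) × 159 = -42 kJ/mol.
OSPE = CFSE(oct) − CFSE(tet) = -64 − (-42) = -22 kJ/mol.

-22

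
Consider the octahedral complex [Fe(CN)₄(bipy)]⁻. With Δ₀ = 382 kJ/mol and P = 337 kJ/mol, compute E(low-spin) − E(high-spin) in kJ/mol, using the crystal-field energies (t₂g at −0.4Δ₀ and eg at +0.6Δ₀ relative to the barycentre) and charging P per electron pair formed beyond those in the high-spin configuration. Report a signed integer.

-90

Ligand charges: 4×(-1) from CN⁻ and 1×(+0) from bipy sum to -4; with overall charge -1, Fe is +3.
Fe sits in group 8; removing 3 electrons leaves Fe³⁺ with 8 − 3 = 5 d electrons.
High-spin: t₂g³ eg², CFSE = 0.0Δ₀ = 0 kJ/mol.
For low-spin the configuration is t₂g⁵ eg⁰: orbital energy -2.0 × 382 = -764 kJ/mol, and 2 additional pairs relative to high-spin add 674 kJ/mol, giving -90 kJ/mol.
The difference is -90 − (0) = -90 kJ/mol, so low-spin lies lower.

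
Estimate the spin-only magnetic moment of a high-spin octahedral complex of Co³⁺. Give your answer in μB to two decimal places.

Co³⁺: group 9, so d-count = 9 − 3 = 6.
Configuration: t2g^4 e_g^2 → 4 unpaired electrons.
μ(spin-only) = √[4(4+2)] = √24 ≈ 4.90 μB.

4.90 μB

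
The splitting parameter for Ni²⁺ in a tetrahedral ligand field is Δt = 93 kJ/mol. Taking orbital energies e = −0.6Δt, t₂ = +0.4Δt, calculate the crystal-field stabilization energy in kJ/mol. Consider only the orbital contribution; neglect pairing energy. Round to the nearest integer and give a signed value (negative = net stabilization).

-74

Ni sits in group 10; removing 2 electrons leaves Ni²⁺ with 10 − 2 = 8 d electrons.
Tetrahedral fields are weak (Δₜ ≈ 4/9 Δₒ), so electrons fill high-spin.
Configuration: e⁴ t₂⁴.
Orbital CFSE = 4(-0.6) + 4(0.4) = -0.8Δt = -0.8 × 93 = -74 kJ/mol.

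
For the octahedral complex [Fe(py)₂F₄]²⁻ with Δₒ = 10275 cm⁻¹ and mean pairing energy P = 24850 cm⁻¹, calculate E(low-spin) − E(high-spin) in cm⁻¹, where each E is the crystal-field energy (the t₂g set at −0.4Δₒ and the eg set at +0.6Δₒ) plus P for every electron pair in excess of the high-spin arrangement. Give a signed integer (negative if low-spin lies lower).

Ligand charges: 2×(+0) from py and 4×(-1) from F⁻ sum to -4; with overall charge -2, Fe is +2.
Fe²⁺: group 8, so d-count = 8 − 2 = 6.
In the high-spin limit (t₂g⁴ eg²) the orbital term is -0.4Δₒ = -4110 cm⁻¹, with no excess pairing.
Low-spin t₂g⁶ eg⁰ gives -2.4Δₒ = -24660 cm⁻¹, but forming 2 extra pairs costs 2P = 49700 cm⁻¹, so E(LS) = -24660 + 49700 = 25040 cm⁻¹.
E(LS) − E(HS) = 25040 − (-4110) = 29150 cm⁻¹.

29150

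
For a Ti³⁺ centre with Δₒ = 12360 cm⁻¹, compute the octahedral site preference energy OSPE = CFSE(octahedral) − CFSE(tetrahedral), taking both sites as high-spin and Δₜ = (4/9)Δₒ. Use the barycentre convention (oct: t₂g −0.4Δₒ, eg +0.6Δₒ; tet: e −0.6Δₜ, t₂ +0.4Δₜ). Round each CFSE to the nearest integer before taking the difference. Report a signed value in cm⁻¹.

-1648

Ti is in group 4, so Ti³⁺ is d¹ (4 − 3 = 1).
Octahedral high-spin t₂g¹ eg⁰: CFSE = -0.4 × 12360 = -4944 cm⁻¹.
Tetrahedral e¹ t₂⁰ gives -0.6Δₜ = -0.6 × (4/9) × 12360 = -3296 cm⁻¹.
Subtracting, OSPE = -4944 − (-3296) = -1648 cm⁻¹.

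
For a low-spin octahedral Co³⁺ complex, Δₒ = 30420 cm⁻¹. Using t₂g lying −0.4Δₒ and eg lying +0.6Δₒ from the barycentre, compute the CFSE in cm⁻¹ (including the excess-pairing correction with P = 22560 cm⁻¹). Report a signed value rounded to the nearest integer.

Co sits in group 9; removing 3 electrons leaves Co³⁺ with 9 − 3 = 6 d electrons.
Configuration: t₂g⁶ eg⁰.
The orbital stabilization is -2.4Δₒ = -2.4 × 30420 = -73008 cm⁻¹.
High-spin d⁶ would be t₂g⁴ eg² with 1 pair; low-spin has 3, so 2 excess pairs cost +2P = +45120 cm⁻¹.
Combining: -73008 + 45120 = -27888 cm⁻¹.

-27888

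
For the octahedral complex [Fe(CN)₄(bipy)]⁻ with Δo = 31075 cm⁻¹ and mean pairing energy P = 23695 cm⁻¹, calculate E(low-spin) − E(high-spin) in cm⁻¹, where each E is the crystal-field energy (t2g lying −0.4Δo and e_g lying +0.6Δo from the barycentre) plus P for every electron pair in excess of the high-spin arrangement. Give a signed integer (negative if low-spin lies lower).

-14760

Ligand charges: 4×(-1) from CN⁻ and 1×(+0) from bipy sum to -4; with overall charge -1, Fe is +3.
Fe is in group 8, so Fe³⁺ is d⁵ (8 − 3 = 5).
High-spin: t2g^3 e_g^2, CFSE = 0.0Δo = 0 cm⁻¹.
Low-spin: t2g^5 e_g^0, orbital CFSE = -2.0Δo = -62150 cm⁻¹; plus 2 excess pairs × P = +47390 cm⁻¹; total -14760 cm⁻¹.
Thus E(LS) − E(HS) = -14760 cm⁻¹.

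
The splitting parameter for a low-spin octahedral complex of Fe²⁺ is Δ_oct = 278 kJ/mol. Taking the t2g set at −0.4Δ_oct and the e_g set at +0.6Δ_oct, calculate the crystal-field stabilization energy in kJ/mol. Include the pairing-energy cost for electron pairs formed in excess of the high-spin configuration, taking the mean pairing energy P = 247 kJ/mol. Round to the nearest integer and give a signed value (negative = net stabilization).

Fe is in group 8, so Fe²⁺ is d⁶ (8 − 2 = 6).
The d⁶ electrons fill as t2g^6 e_g^0.
CFSE(orbital) = 6×(-0.4Δ_oct) + 0×(0.6Δ_oct) = -2.4Δ_oct; with Δ_oct = 278 kJ/mol that is -667 kJ/mol.
High-spin d⁶ would be t2g^4 e_g^2 with 1 pair; low-spin has 3, so 2 excess pairs cost +2P = +494 kJ/mol.
Combining: -667 + 494 = -173 kJ/mol.

-173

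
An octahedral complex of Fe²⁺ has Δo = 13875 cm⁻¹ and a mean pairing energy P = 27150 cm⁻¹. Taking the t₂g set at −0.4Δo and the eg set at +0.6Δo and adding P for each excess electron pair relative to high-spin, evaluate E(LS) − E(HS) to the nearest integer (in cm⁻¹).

Group 8 minus oxidation state +2 gives a d⁶ configuration for Fe²⁺.
High-spin: t₂g⁴ eg², CFSE = -0.4Δo = -5550 cm⁻¹.
Low-spin: t₂g⁶ eg⁰, orbital CFSE = -2.4Δo = -33300 cm⁻¹; plus 2 excess pairs × P = +54300 cm⁻¹; total 21000 cm⁻¹.
The difference is 21000 − (-5550) = 26550 cm⁻¹, so high-spin lies lower.

26550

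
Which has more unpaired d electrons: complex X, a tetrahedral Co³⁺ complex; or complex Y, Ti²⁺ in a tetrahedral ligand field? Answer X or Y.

X: Co³⁺: group 9, so d-count = 9 − 3 = 6; Tetrahedral fields are weak (Δₜ ≈ 4/9 Δₒ), so electrons fill high-spin; e^3 t2^3 → 4 unpaired.
Y: Ti²⁺: group 4, so d-count = 4 − 2 = 2; Tetrahedral splitting is small, so the complex is high-spin; e^2 t2^0 → 2 unpaired.
So X has more unpaired electrons.

X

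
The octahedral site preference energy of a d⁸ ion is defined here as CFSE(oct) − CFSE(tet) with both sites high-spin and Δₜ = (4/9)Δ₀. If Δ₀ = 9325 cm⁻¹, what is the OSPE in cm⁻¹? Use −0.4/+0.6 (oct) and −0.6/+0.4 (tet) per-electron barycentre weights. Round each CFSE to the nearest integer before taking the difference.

Octahedral high-spin t2g^6 e_g^2: CFSE = -1.2 × 9325 = -11190 cm⁻¹.
In a tetrahedral site the filling is e^4 t2^4: CFSE(tet) = -0.8Δₜ = -0.8 × (4/9)(9325) = -3316 cm⁻¹.
OSPE = CFSE(oct) − CFSE(tet) = -11190 − (-3316) = -7874 cm⁻¹.

-7874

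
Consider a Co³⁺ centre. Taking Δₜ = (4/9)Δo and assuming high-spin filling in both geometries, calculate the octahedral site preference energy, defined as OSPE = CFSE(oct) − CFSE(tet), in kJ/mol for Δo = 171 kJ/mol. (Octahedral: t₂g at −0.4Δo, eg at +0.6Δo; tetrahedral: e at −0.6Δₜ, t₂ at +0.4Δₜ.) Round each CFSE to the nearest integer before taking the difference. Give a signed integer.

-22

Group 9 minus oxidation state +3 gives a d⁶ configuration for Co³⁺.
Octahedral high-spin t₂g⁴ eg²: CFSE = -0.4 × 171 = -68 kJ/mol.
Tetrahedral e³ t₂³ gives -0.6Δₜ = -0.6 × (4/9) × 171 = -46 kJ/mol.
OSPE = -68 − (-46) = -22 kJ/mol.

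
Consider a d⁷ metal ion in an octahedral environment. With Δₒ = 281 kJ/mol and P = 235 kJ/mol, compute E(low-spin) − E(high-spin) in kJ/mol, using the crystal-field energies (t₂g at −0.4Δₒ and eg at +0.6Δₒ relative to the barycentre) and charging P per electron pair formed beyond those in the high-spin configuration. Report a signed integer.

-46

In the high-spin limit (t₂g⁵ eg²) the orbital term is -0.8Δₒ = -225 kJ/mol, with no excess pairing.
Low-spin t₂g⁶ eg¹ gives -1.8Δₒ = -506 kJ/mol, but forming 1 extra pair costs 1P = 235 kJ/mol, so E(LS) = -506 + 235 = -271 kJ/mol.
The difference is -271 − (-225) = -46 kJ/mol, so low-spin lies lower.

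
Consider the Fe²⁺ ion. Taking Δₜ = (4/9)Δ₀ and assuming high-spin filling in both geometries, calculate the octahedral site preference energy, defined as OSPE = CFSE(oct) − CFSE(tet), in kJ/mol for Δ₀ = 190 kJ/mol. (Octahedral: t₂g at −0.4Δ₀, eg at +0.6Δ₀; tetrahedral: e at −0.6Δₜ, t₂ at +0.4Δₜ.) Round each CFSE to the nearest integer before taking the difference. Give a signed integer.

-25

Fe sits in group 8; removing 2 electrons leaves Fe²⁺ with 8 − 2 = 6 d electrons.
In an octahedral site d⁶ (HS) is t₂g⁴ eg², giving CFSE(oct) = -0.4Δ₀ = -76 kJ/mol.
In a tetrahedral site the filling is e³ t₂³: CFSE(tet) = -0.6Δₜ = -0.6 × (4/9)(190) = -51 kJ/mol.
OSPE = CFSE(oct) − CFSE(tet) = -76 − (-51) = -25 kJ/mol.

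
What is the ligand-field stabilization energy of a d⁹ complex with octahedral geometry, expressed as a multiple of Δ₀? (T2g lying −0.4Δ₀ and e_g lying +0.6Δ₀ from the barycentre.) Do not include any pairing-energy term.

For octahedral d⁹ the high- and low-spin configurations coincide.
Configuration: t2g^6 e_g^3.
CFSE = 6(-0.4Δ₀) + 3(0.6Δ₀) = -2.4Δ₀ + 1.8Δ₀ = -0.6Δ₀.

-0.6 Δ₀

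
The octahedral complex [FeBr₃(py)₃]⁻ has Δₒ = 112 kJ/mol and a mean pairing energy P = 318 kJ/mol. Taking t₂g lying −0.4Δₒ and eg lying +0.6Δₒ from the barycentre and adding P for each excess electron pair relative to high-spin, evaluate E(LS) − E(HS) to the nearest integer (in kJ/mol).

Ligand charges: 3×(-1) from Br⁻ and 3×(+0) from py sum to -3; with overall charge -1, Fe is +2.
Fe sits in group 8; removing 2 electrons leaves Fe²⁺ with 8 − 2 = 6 d electrons.
In the high-spin limit (t₂g⁴ eg²) the orbital term is -0.4Δₒ = -45 kJ/mol, with no excess pairing.
Low-spin: t₂g⁶ eg⁰, orbital CFSE = -2.4Δₒ = -269 kJ/mol; plus 2 excess pairs × P = +636 kJ/mol; total 367 kJ/mol.
The difference is 367 − (-45) = 412 kJ/mol, so high-spin lies lower.

412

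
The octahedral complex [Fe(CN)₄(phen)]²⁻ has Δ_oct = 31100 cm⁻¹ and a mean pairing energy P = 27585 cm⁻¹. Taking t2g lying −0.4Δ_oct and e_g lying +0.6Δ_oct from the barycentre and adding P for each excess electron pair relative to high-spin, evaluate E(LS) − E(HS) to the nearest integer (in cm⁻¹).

-7030

Ligand charges: 4×(-1) from CN⁻ and 1×(+0) from phen sum to -4; with overall charge -2, Fe is +2.
Fe sits in group 8; removing 2 electrons leaves Fe²⁺ with 8 − 2 = 6 d electrons.
High-spin d⁶ fills as t2g^4 e_g^2 with CFSE 4(−0.4) + 2(+0.6) = -0.4Δ_oct = -12440 cm⁻¹.
Low-spin t2g^6 e_g^0 gives -2.4Δ_oct = -74640 cm⁻¹, but forming 2 extra pairs costs 2P = 55170 cm⁻¹, so E(LS) = -74640 + 55170 = -19470 cm⁻¹.
E(LS) − E(HS) = -19470 − (-12440) = -7030 cm⁻¹.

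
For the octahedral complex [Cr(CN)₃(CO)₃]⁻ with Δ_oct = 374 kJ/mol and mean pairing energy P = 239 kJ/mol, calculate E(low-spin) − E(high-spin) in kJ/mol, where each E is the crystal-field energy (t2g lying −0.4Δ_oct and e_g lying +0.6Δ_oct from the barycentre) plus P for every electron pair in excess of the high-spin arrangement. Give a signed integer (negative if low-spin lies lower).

-135

Ligand charges: 3×(-1) from CN⁻ and 3×(+0) from CO sum to -3; with overall charge -1, Cr is +2.
Cr sits in group 6; removing 2 electrons leaves Cr²⁺ with 6 − 2 = 4 d electrons.
In the high-spin limit (t2g^3 e_g^1) the orbital term is -0.6Δ_oct = -224 kJ/mol, with no excess pairing.
Low-spin: t2g^4 e_g^0, orbital CFSE = -1.6Δ_oct = -598 kJ/mol; plus 1 excess pair × P = +239 kJ/mol; total -359 kJ/mol.
The difference is -359 − (-224) = -135 kJ/mol, so low-spin lies lower.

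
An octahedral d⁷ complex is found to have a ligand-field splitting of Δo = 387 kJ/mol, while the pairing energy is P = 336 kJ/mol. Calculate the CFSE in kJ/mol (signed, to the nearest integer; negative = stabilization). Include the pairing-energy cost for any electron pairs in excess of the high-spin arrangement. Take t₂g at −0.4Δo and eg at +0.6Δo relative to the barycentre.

-361

Δo > P, so pairing is preferred: the ground state is low-spin.
That gives t₂g⁶ eg¹.
Orbital CFSE = -1.8Δo = -1.8 × 387 = -697 kJ/mol.
Excess pairs vs high-spin: 3 − 2 = 1; pairing cost = +336 kJ/mol.
Net CFSE = -697 + 336 = -361 kJ/mol.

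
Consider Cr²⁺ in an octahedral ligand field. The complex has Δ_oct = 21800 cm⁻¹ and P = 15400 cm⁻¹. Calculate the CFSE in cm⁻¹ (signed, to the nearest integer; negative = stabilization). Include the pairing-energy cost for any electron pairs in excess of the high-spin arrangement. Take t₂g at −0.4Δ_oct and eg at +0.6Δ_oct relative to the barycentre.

Cr²⁺: group 6, so d-count = 6 − 2 = 4.
Since Δ_oct = 21800 cm⁻¹ > P = 15400 cm⁻¹, the complex adopts the low-spin configuration.
Filling d⁴ accordingly: t₂g⁴ eg⁰.
Orbital CFSE = -1.6Δ_oct = -1.6 × 21800 = -34880 cm⁻¹.
Excess pairs vs high-spin: 1 − 0 = 1; pairing cost = +15400 cm⁻¹.
Net CFSE = -34880 + 15400 = -19480 cm⁻¹.

-19480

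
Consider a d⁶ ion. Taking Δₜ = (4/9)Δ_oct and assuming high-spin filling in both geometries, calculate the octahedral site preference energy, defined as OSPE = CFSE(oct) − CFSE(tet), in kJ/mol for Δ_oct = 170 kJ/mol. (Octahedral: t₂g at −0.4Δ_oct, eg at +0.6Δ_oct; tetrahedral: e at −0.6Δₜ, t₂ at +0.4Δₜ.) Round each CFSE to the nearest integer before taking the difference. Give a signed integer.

In an octahedral site d⁶ (HS) is t₂g⁴ eg², giving CFSE(oct) = -0.4Δ_oct = -68 kJ/mol.
Tetrahedral: e³ t₂³, CFSE = 3(−0.6) + 3(+0.4) = -0.6Δₜ = -0.6 × (4/9) × 170 = -45 kJ/mol.
OSPE = CFSE(oct) − CFSE(tet) = -68 − (-45) = -23 kJ/mol.

-23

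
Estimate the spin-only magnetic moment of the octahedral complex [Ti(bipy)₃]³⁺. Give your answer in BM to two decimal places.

bipy is neutral, so the +3 overall charge sits on Ti: oxidation state +3.
Ti is in group 4, so Ti³⁺ is d¹ (4 − 3 = 1).
Configuration: t2g^1 e_g^0 → 1 unpaired electron.
μ(spin-only) = √[1(1+2)] = √3 ≈ 1.73 BM.

1.73 BM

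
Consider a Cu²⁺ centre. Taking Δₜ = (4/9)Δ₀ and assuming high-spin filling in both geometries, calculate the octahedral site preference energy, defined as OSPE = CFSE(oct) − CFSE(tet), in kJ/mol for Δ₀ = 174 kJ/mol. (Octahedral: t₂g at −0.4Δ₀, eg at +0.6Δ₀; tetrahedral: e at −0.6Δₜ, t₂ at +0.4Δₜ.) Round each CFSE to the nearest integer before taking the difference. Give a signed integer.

-73

Cu is in group 11, so Cu²⁺ is d⁹ (11 − 2 = 9).
In an octahedral site d⁹ (HS) is t2g^6 e_g^3, giving CFSE(oct) = -0.6Δ₀ = -104 kJ/mol.
Tetrahedral: e^4 t2^5, CFSE = 4(−0.6) + 5(+0.4) = -0.4Δₜ = -0.4 × (4/9) × 174 = -31 kJ/mol.
OSPE = CFSE(oct) − CFSE(tet) = -104 − (-31) = -73 kJ/mol.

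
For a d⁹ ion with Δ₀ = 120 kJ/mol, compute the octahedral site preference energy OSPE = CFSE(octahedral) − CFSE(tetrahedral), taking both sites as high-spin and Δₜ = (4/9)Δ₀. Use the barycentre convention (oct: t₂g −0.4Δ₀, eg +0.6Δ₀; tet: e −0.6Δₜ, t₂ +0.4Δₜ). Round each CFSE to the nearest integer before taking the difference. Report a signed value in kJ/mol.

In an octahedral site d⁹ (HS) is t₂g⁶ eg³, giving CFSE(oct) = -0.6Δ₀ = -72 kJ/mol.
Tetrahedral: e⁴ t₂⁵, CFSE = 4(−0.6) + 5(+0.4) = -0.4Δₜ = -0.4 × (4/9) × 120 = -21 kJ/mol.
Subtracting, OSPE = -72 − (-21) = -51 kJ/mol.

-51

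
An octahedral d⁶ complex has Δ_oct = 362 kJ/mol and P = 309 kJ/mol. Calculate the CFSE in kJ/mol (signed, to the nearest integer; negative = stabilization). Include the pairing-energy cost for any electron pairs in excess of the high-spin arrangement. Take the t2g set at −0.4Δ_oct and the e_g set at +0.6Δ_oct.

-251

With Δ_oct > P the complex is low-spin.
That gives t2g^6 e_g^0.
Orbital CFSE = -2.4Δ_oct = -2.4 × 362 = -869 kJ/mol.
Excess pairs vs high-spin: 3 − 1 = 2; pairing cost = +618 kJ/mol.
Net CFSE = -869 + 618 = -251 kJ/mol.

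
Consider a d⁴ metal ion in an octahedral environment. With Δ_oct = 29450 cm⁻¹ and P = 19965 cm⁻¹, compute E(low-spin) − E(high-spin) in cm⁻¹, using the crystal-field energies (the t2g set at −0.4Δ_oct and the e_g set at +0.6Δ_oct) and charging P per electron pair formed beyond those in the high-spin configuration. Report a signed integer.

High-spin d⁴ fills as t2g^3 e_g^1 with CFSE 3(−0.4) + 1(+0.6) = -0.6Δ_oct = -17670 cm⁻¹.
Low-spin t2g^4 e_g^0 gives -1.6Δ_oct = -47120 cm⁻¹, but forming 1 extra pair costs 1P = 19965 cm⁻¹, so E(LS) = -47120 + 19965 = -27155 cm⁻¹.
E(LS) − E(HS) = -27155 − (-17670) = -9485 cm⁻¹.

-9485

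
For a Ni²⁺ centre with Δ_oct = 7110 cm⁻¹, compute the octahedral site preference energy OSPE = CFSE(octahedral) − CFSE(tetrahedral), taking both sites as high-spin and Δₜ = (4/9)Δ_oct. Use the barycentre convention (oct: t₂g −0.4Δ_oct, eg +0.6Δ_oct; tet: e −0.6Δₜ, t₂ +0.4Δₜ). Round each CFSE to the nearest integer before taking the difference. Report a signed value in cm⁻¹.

-6004

Ni is in group 10, so Ni²⁺ is d⁸ (10 − 2 = 8).
Octahedral high-spin t2g^6 e_g^2: CFSE = -1.2 × 7110 = -8532 cm⁻¹.
Tetrahedral: e^4 t2^4, CFSE = 4(−0.6) + 4(+0.4) = -0.8Δₜ = -0.8 × (4/9) × 7110 = -2528 cm⁻¹.
OSPE = CFSE(oct) − CFSE(tet) = -8532 − (-2528) = -6004 cm⁻¹.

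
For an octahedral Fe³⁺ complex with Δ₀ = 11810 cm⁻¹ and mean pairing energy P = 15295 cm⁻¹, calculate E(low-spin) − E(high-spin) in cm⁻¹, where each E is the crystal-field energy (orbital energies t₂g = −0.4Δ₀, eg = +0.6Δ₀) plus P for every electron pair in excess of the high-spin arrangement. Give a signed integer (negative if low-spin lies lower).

6970

Group 8 minus oxidation state +3 gives a d⁵ configuration for Fe³⁺.
High-spin d⁵ fills as t₂g³ eg² with CFSE 3(−0.4) + 2(+0.6) = 0.0Δ₀ = 0 cm⁻¹.
For low-spin the configuration is t₂g⁵ eg⁰: orbital energy -2.0 × 11810 = -23620 cm⁻¹, and 2 additional pairs relative to high-spin add 30590 cm⁻¹, giving 6970 cm⁻¹.
The difference is 6970 − (0) = 6970 cm⁻¹, so high-spin lies lower.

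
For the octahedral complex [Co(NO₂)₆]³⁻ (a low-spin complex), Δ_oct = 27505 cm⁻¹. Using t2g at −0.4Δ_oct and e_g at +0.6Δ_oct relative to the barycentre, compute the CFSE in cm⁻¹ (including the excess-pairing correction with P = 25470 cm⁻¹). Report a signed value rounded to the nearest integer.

Each NO₂⁻ contributes -1; 6 × (-1) = -6. With overall charge -3, Co is in the +3 oxidation state.
Co is in group 9, so Co³⁺ is d⁶ (9 − 3 = 6).
Configuration: t2g^6 e_g^0.
Orbital CFSE = 6(-0.4) + 0(0.6) = -2.4Δ_oct = -2.4 × 27505 = -66012 cm⁻¹.
Pairing penalty: 3 pairs vs 1 in the high-spin reference → 2 extra × P = 50940 cm⁻¹.
Net CFSE = -66012 + 50940 = -15072 cm⁻¹.

-15072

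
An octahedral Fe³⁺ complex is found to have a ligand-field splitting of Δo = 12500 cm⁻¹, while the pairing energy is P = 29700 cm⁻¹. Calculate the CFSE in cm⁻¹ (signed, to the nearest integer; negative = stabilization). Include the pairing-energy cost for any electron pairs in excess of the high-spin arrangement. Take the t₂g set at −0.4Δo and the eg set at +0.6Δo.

0

Fe sits in group 8; removing 3 electrons leaves Fe³⁺ with 8 − 3 = 5 d electrons.
Since Δo = 12500 cm⁻¹ < P = 29700 cm⁻¹, the complex adopts the high-spin configuration.
That gives t₂g³ eg².
Orbital CFSE = 0.0Δo = 0.0 × 12500 = 0 cm⁻¹.
High-spin has no excess pairs, so no pairing correction applies.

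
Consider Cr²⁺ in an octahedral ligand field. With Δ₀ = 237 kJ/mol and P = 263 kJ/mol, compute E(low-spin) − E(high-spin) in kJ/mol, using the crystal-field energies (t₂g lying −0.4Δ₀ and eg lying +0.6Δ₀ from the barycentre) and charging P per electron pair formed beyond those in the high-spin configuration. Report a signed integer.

26

Group 6 minus oxidation state +2 gives a d⁴ configuration for Cr²⁺.
High-spin: t₂g³ eg¹, CFSE = -0.6Δ₀ = -142 kJ/mol.
Low-spin t₂g⁴ eg⁰ gives -1.6Δ₀ = -379 kJ/mol, but forming 1 extra pair costs 1P = 263 kJ/mol, so E(LS) = -379 + 263 = -116 kJ/mol.
Thus E(LS) − E(HS) = 26 kJ/mol.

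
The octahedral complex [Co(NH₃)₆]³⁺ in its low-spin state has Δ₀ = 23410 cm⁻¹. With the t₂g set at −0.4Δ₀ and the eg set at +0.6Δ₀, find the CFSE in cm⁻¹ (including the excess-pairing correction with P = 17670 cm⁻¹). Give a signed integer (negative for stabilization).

NH₃ is neutral, so the +3 overall charge sits on Co: oxidation state +3.
Co is in group 9, so Co³⁺ is d⁶ (9 − 3 = 6).
Electron filling gives t₂g⁶ eg⁰.
The orbital stabilization is -2.4Δ₀ = -2.4 × 23410 = -56184 cm⁻¹.
Relative to high-spin t₂g⁴ eg² (1 paired), the low-spin configuration has 2 additional pairs, contributing +2 × 17670 = +35340 cm⁻¹.
Overall CFSE = -56184 + 35340 = -20844 cm⁻¹.

-20844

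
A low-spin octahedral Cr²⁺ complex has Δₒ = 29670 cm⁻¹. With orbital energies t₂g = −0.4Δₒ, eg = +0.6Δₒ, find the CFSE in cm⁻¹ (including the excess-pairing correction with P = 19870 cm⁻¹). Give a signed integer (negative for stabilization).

Cr²⁺: group 6, so d-count = 6 − 2 = 4.
The d⁴ electrons fill as t₂g⁴ eg⁰.
CFSE(orbital) = 4×(-0.4Δₒ) + 0×(0.6Δₒ) = -1.6Δₒ; with Δₒ = 29670 cm⁻¹ that is -47472 cm⁻¹.
Pairing penalty: 1 pair vs 0 in the high-spin reference → 1 extra × P = 19870 cm⁻¹.
Overall CFSE = -47472 + 19870 = -27602 cm⁻¹.

-27602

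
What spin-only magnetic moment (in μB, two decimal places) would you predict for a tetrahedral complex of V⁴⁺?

V is in group 5, so V⁴⁺ is d¹ (5 − 4 = 1).
Tetrahedral splitting is small, so the complex is high-spin.
Configuration: e¹ t₂⁰ → 1 unpaired electron.
μ(spin-only) = √[1(1+2)] = √3 ≈ 1.73 μB.

1.73 μB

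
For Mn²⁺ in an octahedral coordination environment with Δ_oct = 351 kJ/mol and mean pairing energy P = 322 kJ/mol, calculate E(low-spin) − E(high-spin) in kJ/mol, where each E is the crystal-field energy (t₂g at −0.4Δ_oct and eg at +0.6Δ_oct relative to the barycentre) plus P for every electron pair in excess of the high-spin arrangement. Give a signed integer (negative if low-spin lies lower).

Mn²⁺: group 7, so d-count = 7 − 2 = 5.
High-spin d⁵ fills as t₂g³ eg² with CFSE 3(−0.4) + 2(+0.6) = 0.0Δ_oct = 0 kJ/mol.
For low-spin the configuration is t₂g⁵ eg⁰: orbital energy -2.0 × 351 = -702 kJ/mol, and 2 additional pairs relative to high-spin add 644 kJ/mol, giving -58 kJ/mol.
The difference is -58 − (0) = -58 kJ/mol, so low-spin lies lower.

-58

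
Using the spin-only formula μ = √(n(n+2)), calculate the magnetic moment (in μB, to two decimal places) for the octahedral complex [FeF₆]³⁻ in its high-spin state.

5.92 μB

Each F⁻ contributes -1; 6 × (-1) = -6. With overall charge -3, Fe is in the +3 oxidation state.
Fe³⁺: group 8, so d-count = 8 − 3 = 5.
Configuration: t₂g³ eg² → 5 unpaired electrons.
μ(spin-only) = √[5(5+2)] = √35 ≈ 5.92 μB.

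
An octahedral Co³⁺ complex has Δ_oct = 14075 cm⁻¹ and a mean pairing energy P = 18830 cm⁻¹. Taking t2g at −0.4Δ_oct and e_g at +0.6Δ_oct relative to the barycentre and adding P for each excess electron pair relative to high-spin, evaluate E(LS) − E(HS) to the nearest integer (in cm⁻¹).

9510

Co sits in group 9; removing 3 electrons leaves Co³⁺ with 9 − 3 = 6 d electrons.
High-spin: t2g^4 e_g^2, CFSE = -0.4Δ_oct = -5630 cm⁻¹.
For low-spin the configuration is t2g^6 e_g^0: orbital energy -2.4 × 14075 = -33780 cm⁻¹, and 2 additional pairs relative to high-spin add 37660 cm⁻¹, giving 3880 cm⁻¹.
Thus E(LS) − E(HS) = 9510 cm⁻¹.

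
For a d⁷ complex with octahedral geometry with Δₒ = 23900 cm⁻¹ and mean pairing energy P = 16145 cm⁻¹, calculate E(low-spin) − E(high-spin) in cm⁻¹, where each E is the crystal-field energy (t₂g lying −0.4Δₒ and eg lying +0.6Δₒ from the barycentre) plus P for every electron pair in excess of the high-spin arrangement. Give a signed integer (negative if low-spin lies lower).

-7755

In the high-spin limit (t₂g⁵ eg²) the orbital term is -0.8Δₒ = -19120 cm⁻¹, with no excess pairing.
Low-spin: t₂g⁶ eg¹, orbital CFSE = -1.8Δₒ = -43020 cm⁻¹; plus 1 excess pair × P = +16145 cm⁻¹; total -26875 cm⁻¹.
The difference is -26875 − (-19120) = -7755 cm⁻¹, so low-spin lies lower.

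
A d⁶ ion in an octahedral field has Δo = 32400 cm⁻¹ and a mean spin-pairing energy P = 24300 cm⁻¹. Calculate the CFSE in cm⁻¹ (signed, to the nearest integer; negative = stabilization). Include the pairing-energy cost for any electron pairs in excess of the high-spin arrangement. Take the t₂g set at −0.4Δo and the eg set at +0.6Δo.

-29160

Here Δo > P (32400 > 24300), so the low-spin state is favoured.
Configuration: t₂g⁶ eg⁰.
Orbital CFSE = -2.4Δo = -2.4 × 32400 = -77760 cm⁻¹.
Excess pairs vs high-spin: 3 − 1 = 2; pairing cost = +48600 cm⁻¹.
Net CFSE = -77760 + 48600 = -29160 cm⁻¹.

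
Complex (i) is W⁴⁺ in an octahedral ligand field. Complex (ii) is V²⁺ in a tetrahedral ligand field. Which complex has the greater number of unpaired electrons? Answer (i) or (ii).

(ii)

(i): Group 6 minus oxidation state +4 gives a d² configuration for W⁴⁺; t2g^2 e_g^0 → 2 unpaired.
(ii): V is in group 5, so V²⁺ is d³ (5 − 2 = 3); Tetrahedral fields are weak (Δₜ ≈ 4/9 Δₒ), so electrons fill high-spin; e² t₂¹ → 3 unpaired.
So (ii) has more unpaired electrons.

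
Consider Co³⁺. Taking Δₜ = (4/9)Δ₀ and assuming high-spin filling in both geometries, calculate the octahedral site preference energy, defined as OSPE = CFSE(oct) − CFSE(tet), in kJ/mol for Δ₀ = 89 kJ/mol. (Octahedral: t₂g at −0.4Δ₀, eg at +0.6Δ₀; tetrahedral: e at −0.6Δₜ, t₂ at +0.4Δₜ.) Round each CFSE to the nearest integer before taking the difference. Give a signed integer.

Co is in group 9, so Co³⁺ is d⁶ (9 − 3 = 6).
Octahedral (high-spin): t₂g⁴ eg², CFSE = 4(−0.4) + 2(+0.6) = -0.4Δ₀ = -0.4 × 89 = -36 kJ/mol.
In a tetrahedral site the filling is e³ t₂³: CFSE(tet) = -0.6Δₜ = -0.6 × (4/9)(89) = -24 kJ/mol.
Subtracting, OSPE = -36 − (-24) = -12 kJ/mol.

-12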